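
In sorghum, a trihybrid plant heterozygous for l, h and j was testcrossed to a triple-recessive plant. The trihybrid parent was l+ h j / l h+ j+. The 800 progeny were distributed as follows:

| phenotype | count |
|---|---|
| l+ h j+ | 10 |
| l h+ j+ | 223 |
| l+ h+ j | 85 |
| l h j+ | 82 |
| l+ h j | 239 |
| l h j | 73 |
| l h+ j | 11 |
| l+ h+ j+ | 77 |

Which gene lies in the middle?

The two rarest classes, l+ h j+ and l h+ j, are the double crossovers. Comparing them with the parentals, only the j allele has switched, so j is the middle locus and the order is h – j – l.

j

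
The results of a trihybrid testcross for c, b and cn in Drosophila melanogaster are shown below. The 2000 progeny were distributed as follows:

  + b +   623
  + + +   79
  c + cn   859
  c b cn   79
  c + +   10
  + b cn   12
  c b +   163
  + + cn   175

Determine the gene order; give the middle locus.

cn

The two most frequent reciprocal classes, c + cn and + b +, are the parental types, so the F1 was c + cn / + b +.
The two rarest classes, c + + and + b cn, are the double crossovers. Comparing them with the parentals, only the cn allele has switched, so cn is the middle locus and the order is c – cn – b.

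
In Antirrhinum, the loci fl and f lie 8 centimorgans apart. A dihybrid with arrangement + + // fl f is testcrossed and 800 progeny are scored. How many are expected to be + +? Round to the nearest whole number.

A map distance of 8 centimorgans corresponds to a recombination frequency of 0.080.
The F1 is + + / fl f, so + + is a parental gamete class with expected frequency (1 − r)/2 = 0.920/2 = 0.4600.
Expected number = 0.4600 × 800 = 368.00 ≈ 368.

368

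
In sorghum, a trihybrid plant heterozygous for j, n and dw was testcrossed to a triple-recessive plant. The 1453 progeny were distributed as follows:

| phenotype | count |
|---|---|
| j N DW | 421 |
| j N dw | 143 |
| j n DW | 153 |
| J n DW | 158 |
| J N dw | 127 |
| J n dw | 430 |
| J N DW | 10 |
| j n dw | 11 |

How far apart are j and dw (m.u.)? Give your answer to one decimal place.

The two most frequent reciprocal classes, J n dw and j N DW, are the parental types, so the F1 was J n dw / j N DW.
The two rarest classes, j n dw and J N DW, are the double crossovers. Comparing them with the parentals, only the j allele has switched, so j is the middle locus and the order is n – j – dw.
Crossovers in the j–dw interval produce the single-crossover classes J n DW and j N dw (158 + 143 = 301) plus the double crossovers (21).
RF(j–dw) = (301 + 21) / 1453 = 322/1453 = 0.2216 → 22.2 m.u.

22.2 m.u.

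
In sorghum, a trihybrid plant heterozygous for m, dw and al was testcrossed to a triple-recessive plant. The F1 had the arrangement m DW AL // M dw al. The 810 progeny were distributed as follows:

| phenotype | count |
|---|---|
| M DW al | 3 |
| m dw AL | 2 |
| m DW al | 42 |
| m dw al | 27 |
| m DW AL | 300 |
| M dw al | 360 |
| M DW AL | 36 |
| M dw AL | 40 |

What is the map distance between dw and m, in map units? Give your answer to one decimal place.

8.4 map units

The two rarest classes, m dw AL and M DW al, are the double crossovers. Comparing them with the parentals, only the dw allele has switched, so dw is the middle locus and the order is al – dw – m.
Crossovers in the dw–m interval produce the single-crossover classes M DW AL and m dw al (36 + 27 = 63) plus the double crossovers (5).
RF(dw–m) = (63 + 5) / 810 = 68/810 = 0.0840 → 8.4 map units.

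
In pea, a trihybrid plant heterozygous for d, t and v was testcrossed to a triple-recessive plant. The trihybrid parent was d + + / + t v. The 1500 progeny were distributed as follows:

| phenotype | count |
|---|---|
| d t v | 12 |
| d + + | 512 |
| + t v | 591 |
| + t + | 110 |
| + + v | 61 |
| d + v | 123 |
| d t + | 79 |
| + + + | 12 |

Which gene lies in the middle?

d

The two rarest classes, + + + and d t v, are the double crossovers. Comparing them with the parentals, only the d allele has switched, so d is the middle locus and the order is v – d – t.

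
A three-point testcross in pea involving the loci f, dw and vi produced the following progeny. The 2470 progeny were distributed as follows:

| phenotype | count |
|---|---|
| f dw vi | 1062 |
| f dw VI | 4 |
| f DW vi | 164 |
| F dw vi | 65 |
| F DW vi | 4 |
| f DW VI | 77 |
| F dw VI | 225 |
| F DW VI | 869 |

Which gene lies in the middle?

The two most frequent reciprocal classes, f dw vi and F DW VI, are the parental types, so the F1 was f dw vi / F DW VI.
The two rarest classes, f dw VI and F DW vi, are the double crossovers. Comparing them with the parentals, only the vi allele has switched, so vi is the middle locus and the order is dw – vi – f.

vi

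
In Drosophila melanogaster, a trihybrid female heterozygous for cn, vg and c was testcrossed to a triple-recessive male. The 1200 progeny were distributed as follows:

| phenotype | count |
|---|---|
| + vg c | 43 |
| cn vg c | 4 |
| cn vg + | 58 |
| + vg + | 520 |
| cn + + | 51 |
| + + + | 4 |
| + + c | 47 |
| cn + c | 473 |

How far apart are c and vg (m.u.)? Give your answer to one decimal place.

8.5 m.u.

The two most frequent reciprocal classes, cn + c and + vg +, are the parental types, so the F1 was cn + c / + vg +.
The two rarest classes, cn vg c and + + +, are the double crossovers. Comparing them with the parentals, only the vg allele has switched, so vg is the middle locus and the order is c – vg – cn.
Crossovers in the c–vg interval produce the single-crossover classes cn + + and + vg c (51 + 43 = 94) plus the double crossovers (8).
RF(c–vg) = (94 + 8) / 1200 = 102/1200 = 0.0850 → 8.5 m.u.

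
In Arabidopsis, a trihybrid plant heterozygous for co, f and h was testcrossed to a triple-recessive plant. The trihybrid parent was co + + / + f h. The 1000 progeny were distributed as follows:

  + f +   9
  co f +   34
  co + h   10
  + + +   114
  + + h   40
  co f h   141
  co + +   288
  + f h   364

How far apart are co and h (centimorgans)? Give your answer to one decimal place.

27.4 centimorgans

The two rarest classes, co + h and + f +, are the double crossovers. Comparing them with the parentals, only the h allele has switched, so h is the middle locus and the order is f – h – co.
Crossovers in the h–co interval produce the single-crossover classes + + + and co f h (114 + 141 = 255) plus the double crossovers (19).
RF(h–co) = (255 + 19) / 1000 = 274/1000 = 0.2740 → 27.4 centimorgans.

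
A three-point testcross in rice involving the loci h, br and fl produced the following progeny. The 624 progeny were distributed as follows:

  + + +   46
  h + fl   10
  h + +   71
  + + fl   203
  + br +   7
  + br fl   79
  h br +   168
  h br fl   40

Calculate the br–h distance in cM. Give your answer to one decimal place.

The two most frequent reciprocal classes, + + fl and h br +, are the parental types, so the F1 was + + fl / h br +.
The two rarest classes, h + fl and + br +, are the double crossovers. Comparing them with the parentals, only the h allele has switched, so h is the middle locus and the order is fl – h – br.
Crossovers in the h–br interval produce the single-crossover classes + br fl and h + + (79 + 71 = 150) plus the double crossovers (17).
RF(h–br) = (150 + 17) / 624 = 167/624 = 0.2676 → 26.8 cM.

26.8 cM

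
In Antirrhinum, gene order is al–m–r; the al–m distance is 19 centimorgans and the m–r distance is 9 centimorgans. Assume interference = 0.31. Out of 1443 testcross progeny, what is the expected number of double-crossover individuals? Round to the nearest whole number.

Map distances give recombination frequencies of 0.190 and 0.090 for the two intervals.
With interference 0.31 (so coincidence = 0.69), expected double-crossover frequency = 0.190 × 0.090 × 0.69 = 0.01180.
Expected number = 0.01180 × 1443 = 17.03 ≈ 17.

17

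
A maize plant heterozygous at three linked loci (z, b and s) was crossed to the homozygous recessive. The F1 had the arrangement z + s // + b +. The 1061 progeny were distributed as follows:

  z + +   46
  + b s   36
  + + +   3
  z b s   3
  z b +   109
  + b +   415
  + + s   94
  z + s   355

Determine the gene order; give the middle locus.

The two rarest classes, z b s and + + +, are the double crossovers. Comparing them with the parentals, only the b allele has switched, so b is the middle locus and the order is s – b – z.

b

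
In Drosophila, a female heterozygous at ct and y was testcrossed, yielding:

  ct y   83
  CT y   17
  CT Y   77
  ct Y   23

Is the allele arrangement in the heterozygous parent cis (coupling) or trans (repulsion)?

The two most frequent classes are CT Y (77) and ct y (83); these are the parental (non-recombinant) types.
So the F1 carried CT Y on one chromosome and ct y on the other — the recessive alleles are on the same chromosome (cis / coupling).

cis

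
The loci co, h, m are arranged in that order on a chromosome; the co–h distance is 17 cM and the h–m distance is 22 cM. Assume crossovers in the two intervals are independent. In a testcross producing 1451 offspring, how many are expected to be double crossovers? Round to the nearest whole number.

54

Map distances give recombination frequencies of 0.170 and 0.220 for the two intervals.
With no interference, expected double-crossover frequency = 0.170 × 0.220 = 0.03740.
Expected number = 0.03740 × 1451 = 54.27 ≈ 54.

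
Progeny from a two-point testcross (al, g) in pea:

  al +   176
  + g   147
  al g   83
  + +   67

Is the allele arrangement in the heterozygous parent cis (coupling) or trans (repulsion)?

The two most frequent classes are + g (147) and al + (176); these are the parental (non-recombinant) types.
So the F1 carried + g on one chromosome and al + on the other — the recessive alleles are on opposite chromosomes (trans / repulsion).

trans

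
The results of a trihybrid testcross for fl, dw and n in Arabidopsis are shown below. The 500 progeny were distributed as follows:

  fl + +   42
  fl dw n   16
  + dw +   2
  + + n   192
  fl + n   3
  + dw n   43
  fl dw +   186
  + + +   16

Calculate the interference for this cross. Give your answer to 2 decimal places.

The two most frequent reciprocal classes, fl dw + and + + n, are the parental types, so the F1 was fl dw + / + + n.
The two rarest classes, + dw + and fl + n, are the double crossovers. Comparing them with the parentals, only the fl allele has switched, so fl is the middle locus and the order is dw – fl – n.
dw–fl: (85 + 5)/500 = 0.1800; fl–n: (32 + 5)/500 = 0.0740.
Expected DCO frequency = 0.1800 × 0.0740 ≈ 0.01332; observed = 5/500 ≈ 0.01000.
Coefficient of coincidence = 0.01000/0.01332 ≈ 0.75; interference = 1 − 0.75 = 0.25.

0.25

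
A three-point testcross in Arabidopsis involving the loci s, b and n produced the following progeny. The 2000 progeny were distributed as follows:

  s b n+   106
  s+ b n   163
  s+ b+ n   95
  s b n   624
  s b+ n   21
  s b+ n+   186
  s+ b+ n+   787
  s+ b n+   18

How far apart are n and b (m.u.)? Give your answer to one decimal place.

12.0 m.u.

The two most frequent reciprocal classes, s b n and s+ b+ n+, are the parental types, so the F1 was s b n / s+ b+ n+.
The two rarest classes, s b+ n and s+ b n+, are the double crossovers. Comparing them with the parentals, only the b allele has switched, so b is the middle locus and the order is n – b – s.
Crossovers in the n–b interval produce the single-crossover classes s b n+ and s+ b+ n (106 + 95 = 201) plus the double crossovers (39).
RF(n–b) = (201 + 39) / 2000 = 240/2000 = 0.1200 → 12.0 m.u.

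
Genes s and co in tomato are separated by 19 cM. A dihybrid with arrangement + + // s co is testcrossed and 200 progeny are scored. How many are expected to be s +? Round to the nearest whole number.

A map distance of 19 cM corresponds to a recombination frequency of 0.190.
The F1 is + + / s co, so s + is a recombinant gamete class with expected frequency r/2 = 0.190/2 = 0.0950.
Expected number = 0.0950 × 200 = 19.00 ≈ 19.

19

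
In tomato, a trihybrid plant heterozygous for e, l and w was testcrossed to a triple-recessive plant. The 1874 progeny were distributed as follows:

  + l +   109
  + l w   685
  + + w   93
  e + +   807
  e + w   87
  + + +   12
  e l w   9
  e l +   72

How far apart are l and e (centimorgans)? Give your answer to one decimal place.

The two most frequent reciprocal classes, + l w and e + +, are the parental types, so the F1 was + l w / e + +.
The two rarest classes, e l w and + + +, are the double crossovers. Comparing them with the parentals, only the e allele has switched, so e is the middle locus and the order is l – e – w.
Crossovers in the l–e interval produce the single-crossover classes + + w and e l + (93 + 72 = 165) plus the double crossovers (21).
RF(l–e) = (165 + 21) / 1874 = 186/1874 = 0.0993 → 9.9 centimorgans.

9.9 centimorgans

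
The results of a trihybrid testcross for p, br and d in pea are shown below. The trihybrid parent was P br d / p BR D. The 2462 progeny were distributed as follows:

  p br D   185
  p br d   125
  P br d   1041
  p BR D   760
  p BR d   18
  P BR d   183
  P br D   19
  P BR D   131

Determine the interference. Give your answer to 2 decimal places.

0.23

The two rarest classes, P br D and p BR d, are the double crossovers. Comparing them with the parentals, only the d allele has switched, so d is the middle locus and the order is p – d – br.
p–d: (256 + 37)/2462 = 0.1190; d–br: (368 + 37)/2462 = 0.1645.
Expected DCO frequency = 0.1190 × 0.1645 ≈ 0.01958; observed = 37/2462 ≈ 0.01503.
Coefficient of coincidence = 0.01503/0.01958 ≈ 0.77; interference = 1 − 0.77 = 0.23.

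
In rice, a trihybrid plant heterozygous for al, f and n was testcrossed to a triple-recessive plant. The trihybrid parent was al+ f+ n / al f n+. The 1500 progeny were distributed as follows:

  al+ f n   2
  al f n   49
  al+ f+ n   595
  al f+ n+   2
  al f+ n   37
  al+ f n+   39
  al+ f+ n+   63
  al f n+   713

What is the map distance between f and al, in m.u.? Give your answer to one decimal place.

5.3 m.u.

The two rarest classes, al+ f n and al f+ n+, are the double crossovers. Comparing them with the parentals, only the f allele has switched, so f is the middle locus and the order is n – f – al.
Crossovers in the f–al interval produce the single-crossover classes al f+ n and al+ f n+ (37 + 39 = 76) plus the double crossovers (4).
RF(f–al) = (76 + 4) / 1500 = 80/1500 = 0.0533 → 5.3 m.u.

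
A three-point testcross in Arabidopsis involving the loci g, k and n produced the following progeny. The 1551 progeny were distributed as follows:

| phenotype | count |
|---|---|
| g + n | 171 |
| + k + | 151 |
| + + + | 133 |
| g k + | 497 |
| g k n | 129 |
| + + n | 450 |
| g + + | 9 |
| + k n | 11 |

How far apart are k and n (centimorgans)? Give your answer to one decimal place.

18.2 centimorgans

The two most frequent reciprocal classes, + + n and g k +, are the parental types, so the F1 was + + n / g k +.
The two rarest classes, + k n and g + +, are the double crossovers. Comparing them with the parentals, only the k allele has switched, so k is the middle locus and the order is g – k – n.
Crossovers in the k–n interval produce the single-crossover classes + + + and g k n (133 + 129 = 262) plus the double crossovers (20).
RF(k–n) = (262 + 20) / 1551 = 282/1551 = 0.1818 → 18.2 centimorgans.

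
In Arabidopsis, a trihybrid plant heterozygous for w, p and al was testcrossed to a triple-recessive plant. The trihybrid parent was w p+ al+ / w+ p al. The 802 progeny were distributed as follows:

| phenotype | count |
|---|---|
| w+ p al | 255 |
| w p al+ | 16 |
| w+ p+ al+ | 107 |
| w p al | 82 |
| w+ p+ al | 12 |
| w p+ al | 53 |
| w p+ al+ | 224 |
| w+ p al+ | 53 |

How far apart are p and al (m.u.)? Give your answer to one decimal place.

16.7 m.u.

The two rarest classes, w p al+ and w+ p+ al, are the double crossovers. Comparing them with the parentals, only the p allele has switched, so p is the middle locus and the order is w – p – al.
Crossovers in the p–al interval produce the single-crossover classes w p+ al and w+ p al+ (53 + 53 = 106) plus the double crossovers (28).
RF(p–al) = (106 + 28) / 802 = 134/802 = 0.1671 → 16.7 m.u.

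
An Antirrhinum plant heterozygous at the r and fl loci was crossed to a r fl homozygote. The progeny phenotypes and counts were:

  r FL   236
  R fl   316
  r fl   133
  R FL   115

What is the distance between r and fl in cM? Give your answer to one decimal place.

The two most frequent classes, R fl (316) and r FL (236), are the parental types, so the F1 was R fl / r FL.
The recombinant classes are R FL and r fl: 115 + 133 = 248.
Recombination frequency = 248/800 = 0.3100 ≈ 31.0%, i.e. 31.0 cM.

31.0 cM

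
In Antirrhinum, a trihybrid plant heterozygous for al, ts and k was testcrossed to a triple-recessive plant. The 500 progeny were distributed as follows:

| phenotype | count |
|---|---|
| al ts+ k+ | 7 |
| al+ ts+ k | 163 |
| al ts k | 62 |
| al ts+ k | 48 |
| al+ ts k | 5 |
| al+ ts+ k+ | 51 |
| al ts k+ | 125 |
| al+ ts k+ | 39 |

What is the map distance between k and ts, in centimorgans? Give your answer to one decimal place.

The two most frequent reciprocal classes, al ts k+ and al+ ts+ k, are the parental types, so the F1 was al ts k+ / al+ ts+ k.
The two rarest classes, al ts+ k+ and al+ ts k, are the double crossovers. Comparing them with the parentals, only the ts allele has switched, so ts is the middle locus and the order is al – ts – k.
Crossovers in the ts–k interval produce the single-crossover classes al ts k and al+ ts+ k+ (62 + 51 = 113) plus the double crossovers (12).
RF(ts–k) = (113 + 12) / 500 = 125/500 = 0.2500 → 25.0 centimorgans.

25.0 centimorgans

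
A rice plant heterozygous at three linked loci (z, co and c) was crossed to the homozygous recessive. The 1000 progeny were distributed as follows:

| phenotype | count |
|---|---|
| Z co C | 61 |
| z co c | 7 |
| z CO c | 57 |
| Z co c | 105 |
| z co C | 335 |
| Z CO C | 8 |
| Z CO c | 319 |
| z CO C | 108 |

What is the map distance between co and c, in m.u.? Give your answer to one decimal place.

22.8 m.u.

The two most frequent reciprocal classes, z co C and Z CO c, are the parental types, so the F1 was z co C / Z CO c.
The two rarest classes, z co c and Z CO C, are the double crossovers. Comparing them with the parentals, only the c allele has switched, so c is the middle locus and the order is co – c – z.
Crossovers in the co–c interval produce the single-crossover classes z CO C and Z co c (108 + 105 = 213) plus the double crossovers (15).
RF(co–c) = (213 + 15) / 1000 = 228/1000 = 0.2280 → 22.8 m.u.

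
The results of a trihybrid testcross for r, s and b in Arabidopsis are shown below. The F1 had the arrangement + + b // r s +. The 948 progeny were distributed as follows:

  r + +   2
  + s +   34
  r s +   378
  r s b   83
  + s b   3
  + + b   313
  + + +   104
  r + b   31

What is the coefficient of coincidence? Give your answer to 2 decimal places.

0.35

The two rarest classes, + s b and r + +, are the double crossovers. Comparing them with the parentals, only the s allele has switched, so s is the middle locus and the order is r – s – b.
r–s: (65 + 5)/948 = 0.0738; s–b: (187 + 5)/948 = 0.2025.
Expected DCO frequency = 0.0738 × 0.2025 ≈ 0.01494; observed = 5/948 ≈ 0.00527.
Coefficient of coincidence = 0.00527/0.01494 ≈ 0.35.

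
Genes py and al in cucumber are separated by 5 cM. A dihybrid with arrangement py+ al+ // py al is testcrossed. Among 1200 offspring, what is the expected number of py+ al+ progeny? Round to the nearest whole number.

570

A map distance of 5 cM corresponds to a recombination frequency of 0.050.
The F1 is py+ al+ / py al, so py+ al+ is a parental gamete class with expected frequency (1 − r)/2 = 0.950/2 = 0.4750.
Expected number = 0.4750 × 1200 = 570.00 ≈ 570.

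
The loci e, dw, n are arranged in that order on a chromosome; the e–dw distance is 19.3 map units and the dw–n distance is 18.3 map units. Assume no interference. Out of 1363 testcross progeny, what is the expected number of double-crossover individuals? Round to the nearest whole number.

48

Map distances give recombination frequencies of 0.193 and 0.183 for the two intervals.
With no interference, expected double-crossover frequency = 0.193 × 0.183 = 0.03532.
Expected number = 0.03532 × 1363 = 48.14 ≈ 48.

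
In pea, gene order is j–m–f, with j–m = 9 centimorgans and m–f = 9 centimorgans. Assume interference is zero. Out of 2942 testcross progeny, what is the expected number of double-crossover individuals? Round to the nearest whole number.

Map distances give recombination frequencies of 0.090 and 0.090 for the two intervals.
With no interference, expected double-crossover frequency = 0.090 × 0.090 = 0.00810.
Expected number = 0.00810 × 2942 = 23.83 ≈ 24.

24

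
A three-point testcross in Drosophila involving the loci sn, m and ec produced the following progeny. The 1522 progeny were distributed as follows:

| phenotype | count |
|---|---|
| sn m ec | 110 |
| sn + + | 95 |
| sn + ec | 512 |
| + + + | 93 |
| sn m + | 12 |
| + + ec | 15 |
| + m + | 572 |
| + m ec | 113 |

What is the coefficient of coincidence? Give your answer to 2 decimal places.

The two most frequent reciprocal classes, + m + and sn + ec, are the parental types, so the F1 was + m + / sn + ec.
The two rarest classes, sn m + and + + ec, are the double crossovers. Comparing them with the parentals, only the sn allele has switched, so sn is the middle locus and the order is m – sn – ec.
m–sn: (203 + 27)/1522 = 0.1511; sn–ec: (208 + 27)/1522 = 0.1544.
Expected DCO frequency = 0.1511 × 0.1544 ≈ 0.02333; observed = 27/1522 ≈ 0.01774.
Coefficient of coincidence = 0.01774/0.02333 ≈ 0.76.

0.76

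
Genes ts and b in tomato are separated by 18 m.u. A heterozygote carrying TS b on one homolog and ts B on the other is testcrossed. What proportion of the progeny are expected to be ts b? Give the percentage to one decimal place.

A map distance of 18 m.u. corresponds to a recombination frequency of 0.180.
The F1 is TS b / ts B, so ts b is a recombinant gamete class with expected frequency r/2 = 0.180/2 = 0.0900.
That is 0.0900 = 9.0% of the progeny.

9.0%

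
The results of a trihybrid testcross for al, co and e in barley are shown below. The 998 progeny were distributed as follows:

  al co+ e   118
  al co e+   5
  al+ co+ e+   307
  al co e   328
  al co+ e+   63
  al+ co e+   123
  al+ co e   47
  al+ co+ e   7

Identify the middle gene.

e

The two most frequent reciprocal classes, al co e and al+ co+ e+, are the parental types, so the F1 was al co e / al+ co+ e+.
The two rarest classes, al co e+ and al+ co+ e, are the double crossovers. Comparing them with the parentals, only the e allele has switched, so e is the middle locus and the order is al – e – co.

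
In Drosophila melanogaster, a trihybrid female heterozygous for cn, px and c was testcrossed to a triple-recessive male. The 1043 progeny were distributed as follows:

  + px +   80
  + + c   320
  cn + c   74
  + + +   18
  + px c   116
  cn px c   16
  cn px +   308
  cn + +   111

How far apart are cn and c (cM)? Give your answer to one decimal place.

The two most frequent reciprocal classes, + + c and cn px +, are the parental types, so the F1 was + + c / cn px +.
The two rarest classes, + + + and cn px c, are the double crossovers. Comparing them with the parentals, only the c allele has switched, so c is the middle locus and the order is cn – c – px.
Crossovers in the cn–c interval produce the single-crossover classes cn + c and + px + (74 + 80 = 154) plus the double crossovers (34).
RF(cn–c) = (154 + 34) / 1043 = 188/1043 = 0.1802 → 18.0 cM.

18.0 cM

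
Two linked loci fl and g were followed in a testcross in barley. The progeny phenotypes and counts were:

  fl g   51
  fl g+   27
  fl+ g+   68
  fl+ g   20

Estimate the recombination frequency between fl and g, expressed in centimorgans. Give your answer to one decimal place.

28.3 centimorgans

The two most frequent classes, fl+ g+ (68) and fl g (51), are the parental types, so the F1 was fl+ g+ / fl g.
The recombinant classes are fl+ g and fl g+: 20 + 27 = 47.
Recombination frequency = 47/166 = 0.2831 ≈ 28.3%, i.e. 28.3 centimorgans.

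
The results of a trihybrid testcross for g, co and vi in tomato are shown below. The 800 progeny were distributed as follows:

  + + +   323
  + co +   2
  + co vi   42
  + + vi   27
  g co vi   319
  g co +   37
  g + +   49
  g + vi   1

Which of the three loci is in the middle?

The two most frequent reciprocal classes, g co vi and + + +, are the parental types, so the F1 was g co vi / + + +.
The two rarest classes, g + vi and + co +, are the double crossovers. Comparing them with the parentals, only the co allele has switched, so co is the middle locus and the order is g – co – vi.

co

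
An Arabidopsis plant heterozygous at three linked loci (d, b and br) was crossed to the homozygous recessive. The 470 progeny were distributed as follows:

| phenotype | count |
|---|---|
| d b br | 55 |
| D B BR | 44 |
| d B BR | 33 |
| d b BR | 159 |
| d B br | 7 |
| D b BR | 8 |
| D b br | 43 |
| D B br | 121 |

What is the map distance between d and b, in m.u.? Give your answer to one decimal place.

The two most frequent reciprocal classes, d b BR and D B br, are the parental types, so the F1 was d b BR / D B br.
The two rarest classes, D b BR and d B br, are the double crossovers. Comparing them with the parentals, only the d allele has switched, so d is the middle locus and the order is br – d – b.
Crossovers in the d–b interval produce the single-crossover classes d B BR and D b br (33 + 43 = 76) plus the double crossovers (15).
RF(d–b) = (76 + 15) / 470 = 91/470 = 0.1936 → 19.4 m.u.

19.4 m.u.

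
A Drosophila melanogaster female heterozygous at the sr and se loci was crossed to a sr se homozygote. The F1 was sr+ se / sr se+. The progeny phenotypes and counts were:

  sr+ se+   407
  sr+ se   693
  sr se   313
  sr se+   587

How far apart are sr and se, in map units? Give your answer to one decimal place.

The recombinant classes are sr+ se+ and sr se: 407 + 313 = 720.
Recombination frequency = 720/2000 = 0.3600 ≈ 36.0%, i.e. 36.0 map units.

36.0 map units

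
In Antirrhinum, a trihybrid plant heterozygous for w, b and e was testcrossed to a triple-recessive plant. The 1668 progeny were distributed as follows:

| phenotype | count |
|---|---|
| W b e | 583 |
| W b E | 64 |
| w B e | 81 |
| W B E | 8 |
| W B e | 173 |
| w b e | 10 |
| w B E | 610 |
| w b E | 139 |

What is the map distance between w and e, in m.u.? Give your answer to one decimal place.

The two most frequent reciprocal classes, w B E and W b e, are the parental types, so the F1 was w B E / W b e.
The two rarest classes, W B E and w b e, are the double crossovers. Comparing them with the parentals, only the w allele has switched, so w is the middle locus and the order is e – w – b.
Crossovers in the e–w interval produce the single-crossover classes w B e and W b E (81 + 64 = 145) plus the double crossovers (18).
RF(e–w) = (145 + 18) / 1668 = 163/1668 = 0.0977 → 9.8 m.u.

9.8 m.u.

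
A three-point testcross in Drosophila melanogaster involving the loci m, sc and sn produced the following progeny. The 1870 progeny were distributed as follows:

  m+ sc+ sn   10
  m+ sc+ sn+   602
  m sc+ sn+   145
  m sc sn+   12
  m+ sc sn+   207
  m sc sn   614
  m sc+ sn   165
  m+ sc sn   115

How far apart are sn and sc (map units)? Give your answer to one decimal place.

The two most frequent reciprocal classes, m sc sn and m+ sc+ sn+, are the parental types, so the F1 was m sc sn / m+ sc+ sn+.
The two rarest classes, m sc sn+ and m+ sc+ sn, are the double crossovers. Comparing them with the parentals, only the sn allele has switched, so sn is the middle locus and the order is m – sn – sc.
Crossovers in the sn–sc interval produce the single-crossover classes m sc+ sn and m+ sc sn+ (165 + 207 = 372) plus the double crossovers (22).
RF(sn–sc) = (372 + 22) / 1870 = 394/1870 = 0.2107 → 21.1 map units.

21.1 map units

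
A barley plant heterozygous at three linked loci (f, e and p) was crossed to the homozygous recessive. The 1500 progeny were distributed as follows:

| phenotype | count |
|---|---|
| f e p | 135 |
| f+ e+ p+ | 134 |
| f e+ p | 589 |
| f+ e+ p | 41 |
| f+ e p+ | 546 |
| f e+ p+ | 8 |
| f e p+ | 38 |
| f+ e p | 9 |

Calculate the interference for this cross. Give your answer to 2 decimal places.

0.07

The two most frequent reciprocal classes, f+ e p+ and f e+ p, are the parental types, so the F1 was f+ e p+ / f e+ p.
The two rarest classes, f+ e p and f e+ p+, are the double crossovers. Comparing them with the parentals, only the p allele has switched, so p is the middle locus and the order is f – p – e.
f–p: (79 + 17)/1500 = 0.0640; p–e: (269 + 17)/1500 = 0.1907.
Expected DCO frequency = 0.0640 × 0.1907 ≈ 0.01220; observed = 17/1500 ≈ 0.01133.
Coefficient of coincidence = 0.01133/0.01220 ≈ 0.93; interference = 1 − 0.93 = 0.07.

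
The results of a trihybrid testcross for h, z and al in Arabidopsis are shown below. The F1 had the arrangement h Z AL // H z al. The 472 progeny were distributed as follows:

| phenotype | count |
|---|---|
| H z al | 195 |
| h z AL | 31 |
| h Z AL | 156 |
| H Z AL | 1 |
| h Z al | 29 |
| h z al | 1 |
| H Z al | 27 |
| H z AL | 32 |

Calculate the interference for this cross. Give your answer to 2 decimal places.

The two rarest classes, H Z AL and h z al, are the double crossovers. Comparing them with the parentals, only the h allele has switched, so h is the middle locus and the order is al – h – z.
al–h: (61 + 2)/472 = 0.1335; h–z: (58 + 2)/472 = 0.1271.
Expected DCO frequency = 0.1335 × 0.1271 ≈ 0.01697; observed = 2/472 ≈ 0.00424.
Coefficient of coincidence = 0.00424/0.01697 ≈ 0.25; interference = 1 − 0.25 = 0.75.

0.75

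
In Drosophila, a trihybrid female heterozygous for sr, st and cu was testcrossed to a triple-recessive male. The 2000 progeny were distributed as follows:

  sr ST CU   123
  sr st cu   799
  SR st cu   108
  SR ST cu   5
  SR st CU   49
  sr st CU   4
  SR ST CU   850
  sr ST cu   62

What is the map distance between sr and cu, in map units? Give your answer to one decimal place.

12.0 map units

The two most frequent reciprocal classes, SR ST CU and sr st cu, are the parental types, so the F1 was SR ST CU / sr st cu.
The two rarest classes, SR ST cu and sr st CU, are the double crossovers. Comparing them with the parentals, only the cu allele has switched, so cu is the middle locus and the order is st – cu – sr.
Crossovers in the cu–sr interval produce the single-crossover classes sr ST CU and SR st cu (123 + 108 = 231) plus the double crossovers (9).
RF(cu–sr) = (231 + 9) / 2000 = 240/2000 = 0.1200 → 12.0 map units.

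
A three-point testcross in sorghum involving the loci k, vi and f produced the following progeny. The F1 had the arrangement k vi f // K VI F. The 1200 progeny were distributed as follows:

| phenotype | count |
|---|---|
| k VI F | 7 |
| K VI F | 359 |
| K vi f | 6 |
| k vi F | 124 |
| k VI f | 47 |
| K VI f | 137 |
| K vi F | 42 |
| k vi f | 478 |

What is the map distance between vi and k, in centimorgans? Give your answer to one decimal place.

8.5 centimorgans

The two rarest classes, K vi f and k VI F, are the double crossovers. Comparing them with the parentals, only the k allele has switched, so k is the middle locus and the order is vi – k – f.
Crossovers in the vi–k interval produce the single-crossover classes k VI f and K vi F (47 + 42 = 89) plus the double crossovers (13).
RF(vi–k) = (89 + 13) / 1200 = 102/1200 = 0.0850 → 8.5 centimorgans.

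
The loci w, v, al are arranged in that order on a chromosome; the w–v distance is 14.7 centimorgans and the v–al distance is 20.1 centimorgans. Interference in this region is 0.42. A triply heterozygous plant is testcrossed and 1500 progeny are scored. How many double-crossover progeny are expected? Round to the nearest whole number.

26

Map distances give recombination frequencies of 0.147 and 0.201 for the two intervals.
With interference 0.42 (so coincidence = 0.58), expected double-crossover frequency = 0.147 × 0.201 × 0.58 = 0.01714.
Expected number = 0.01714 × 1500 = 25.71 ≈ 26.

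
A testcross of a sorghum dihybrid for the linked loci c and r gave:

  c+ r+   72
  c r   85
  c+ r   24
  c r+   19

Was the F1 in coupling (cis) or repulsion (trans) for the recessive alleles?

The two most frequent classes are c+ r+ (72) and c r (85); these are the parental (non-recombinant) types.
So the F1 carried c+ r+ on one chromosome and c r on the other — the recessive alleles are on the same chromosome (cis / coupling).

cis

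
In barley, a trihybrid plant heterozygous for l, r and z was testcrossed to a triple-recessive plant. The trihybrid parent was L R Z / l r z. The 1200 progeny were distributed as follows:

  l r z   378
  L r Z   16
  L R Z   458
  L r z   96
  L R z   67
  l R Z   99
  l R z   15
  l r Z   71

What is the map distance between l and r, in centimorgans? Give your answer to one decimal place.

The two rarest classes, L r Z and l R z, are the double crossovers. Comparing them with the parentals, only the r allele has switched, so r is the middle locus and the order is l – r – z.
Crossovers in the l–r interval produce the single-crossover classes l R Z and L r z (99 + 96 = 195) plus the double crossovers (31).
RF(l–r) = (195 + 31) / 1200 = 226/1200 = 0.1883 → 18.8 centimorgans.

18.8 centimorgans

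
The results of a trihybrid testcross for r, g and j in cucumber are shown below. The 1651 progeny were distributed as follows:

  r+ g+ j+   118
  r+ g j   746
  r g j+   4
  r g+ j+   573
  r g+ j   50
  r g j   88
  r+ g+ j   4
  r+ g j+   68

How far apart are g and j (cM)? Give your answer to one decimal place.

The two most frequent reciprocal classes, r g+ j+ and r+ g j, are the parental types, so the F1 was r g+ j+ / r+ g j.
The two rarest classes, r g j+ and r+ g+ j, are the double crossovers. Comparing them with the parentals, only the g allele has switched, so g is the middle locus and the order is r – g – j.
Crossovers in the g–j interval produce the single-crossover classes r g+ j and r+ g j+ (50 + 68 = 118) plus the double crossovers (8).
RF(g–j) = (118 + 8) / 1651 = 126/1651 = 0.0763 → 7.6 cM.

7.6 cM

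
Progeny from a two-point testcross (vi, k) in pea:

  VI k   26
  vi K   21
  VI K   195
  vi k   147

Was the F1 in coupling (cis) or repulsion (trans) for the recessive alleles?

cis

The two most frequent classes are VI K (195) and vi k (147); these are the parental (non-recombinant) types.
So the F1 carried VI K on one chromosome and vi k on the other — the recessive alleles are on the same chromosome (cis / coupling).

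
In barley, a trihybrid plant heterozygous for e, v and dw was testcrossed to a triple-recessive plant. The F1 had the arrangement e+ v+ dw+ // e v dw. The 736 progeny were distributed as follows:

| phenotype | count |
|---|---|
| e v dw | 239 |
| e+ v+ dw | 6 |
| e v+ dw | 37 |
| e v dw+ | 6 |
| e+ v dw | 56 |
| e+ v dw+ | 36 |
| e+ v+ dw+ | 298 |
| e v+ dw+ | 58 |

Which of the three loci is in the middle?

dw

The two rarest classes, e+ v+ dw and e v dw+, are the double crossovers. Comparing them with the parentals, only the dw allele has switched, so dw is the middle locus and the order is v – dw – e.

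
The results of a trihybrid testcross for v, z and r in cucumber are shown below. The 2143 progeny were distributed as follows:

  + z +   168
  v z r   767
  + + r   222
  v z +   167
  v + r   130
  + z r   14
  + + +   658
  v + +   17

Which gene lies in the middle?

The two most frequent reciprocal classes, v z r and + + +, are the parental types, so the F1 was v z r / + + +.
The two rarest classes, + z r and v + +, are the double crossovers. Comparing them with the parentals, only the v allele has switched, so v is the middle locus and the order is r – v – z.

v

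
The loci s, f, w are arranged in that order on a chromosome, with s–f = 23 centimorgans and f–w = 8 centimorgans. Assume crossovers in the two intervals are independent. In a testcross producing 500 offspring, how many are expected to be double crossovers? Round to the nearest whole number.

Map distances give recombination frequencies of 0.230 and 0.080 for the two intervals.
With no interference, expected double-crossover frequency = 0.230 × 0.080 = 0.01840.
Expected number = 0.01840 × 500 = 9.20 ≈ 9.

9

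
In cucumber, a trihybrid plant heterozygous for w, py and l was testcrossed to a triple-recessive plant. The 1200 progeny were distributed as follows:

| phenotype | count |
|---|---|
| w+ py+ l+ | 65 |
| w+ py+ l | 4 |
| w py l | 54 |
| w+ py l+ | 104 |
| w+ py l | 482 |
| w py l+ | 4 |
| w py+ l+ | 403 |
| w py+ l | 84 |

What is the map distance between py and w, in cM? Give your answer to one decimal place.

The two most frequent reciprocal classes, w+ py l and w py+ l+, are the parental types, so the F1 was w+ py l / w py+ l+.
The two rarest classes, w+ py+ l and w py l+, are the double crossovers. Comparing them with the parentals, only the py allele has switched, so py is the middle locus and the order is l – py – w.
Crossovers in the py–w interval produce the single-crossover classes w py l and w+ py+ l+ (54 + 65 = 119) plus the double crossovers (8).
RF(py–w) = (119 + 8) / 1200 = 127/1200 = 0.1058 → 10.6 cM.

10.6 cM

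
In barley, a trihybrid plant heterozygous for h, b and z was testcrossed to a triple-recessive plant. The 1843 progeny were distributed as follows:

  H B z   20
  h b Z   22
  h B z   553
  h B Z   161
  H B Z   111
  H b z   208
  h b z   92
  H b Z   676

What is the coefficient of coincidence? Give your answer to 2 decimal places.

The two most frequent reciprocal classes, H b Z and h B z, are the parental types, so the F1 was H b Z / h B z.
The two rarest classes, h b Z and H B z, are the double crossovers. Comparing them with the parentals, only the h allele has switched, so h is the middle locus and the order is z – h – b.
z–h: (369 + 42)/1843 = 0.2230; h–b: (203 + 42)/1843 = 0.1329.
Expected DCO frequency = 0.2230 × 0.1329 ≈ 0.02964; observed = 42/1843 ≈ 0.02279.
Coefficient of coincidence = 0.02279/0.02964 ≈ 0.77.

0.77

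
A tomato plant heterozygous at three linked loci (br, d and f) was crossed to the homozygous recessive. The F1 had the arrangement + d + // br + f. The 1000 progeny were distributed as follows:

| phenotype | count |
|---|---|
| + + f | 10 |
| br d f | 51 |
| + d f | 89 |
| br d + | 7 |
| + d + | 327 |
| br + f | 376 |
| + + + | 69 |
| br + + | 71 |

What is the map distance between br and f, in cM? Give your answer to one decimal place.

17.7 cM

The two rarest classes, br d + and + + f, are the double crossovers. Comparing them with the parentals, only the br allele has switched, so br is the middle locus and the order is f – br – d.
Crossovers in the f–br interval produce the single-crossover classes + d f and br + + (89 + 71 = 160) plus the double crossovers (17).
RF(f–br) = (160 + 17) / 1000 = 177/1000 = 0.1770 → 17.7 cM.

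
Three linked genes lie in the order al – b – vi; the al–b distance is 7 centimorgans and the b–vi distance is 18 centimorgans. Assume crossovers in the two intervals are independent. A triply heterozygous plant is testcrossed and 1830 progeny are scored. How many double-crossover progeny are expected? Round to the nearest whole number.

Map distances give recombination frequencies of 0.070 and 0.180 for the two intervals.
With no interference, expected double-crossover frequency = 0.070 × 0.180 = 0.01260.
Expected number = 0.01260 × 1830 = 23.06 ≈ 23.

23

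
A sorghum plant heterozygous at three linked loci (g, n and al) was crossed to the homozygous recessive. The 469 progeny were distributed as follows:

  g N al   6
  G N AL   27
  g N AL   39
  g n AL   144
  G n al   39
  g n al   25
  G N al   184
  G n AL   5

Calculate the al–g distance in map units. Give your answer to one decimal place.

The two most frequent reciprocal classes, g n AL and G N al, are the parental types, so the F1 was g n AL / G N al.
The two rarest classes, G n AL and g N al, are the double crossovers. Comparing them with the parentals, only the g allele has switched, so g is the middle locus and the order is n – g – al.
Crossovers in the g–al interval produce the single-crossover classes g n al and G N AL (25 + 27 = 52) plus the double crossovers (11).
RF(g–al) = (52 + 11) / 469 = 63/469 = 0.1343 → 13.4 map units.

13.4 map units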